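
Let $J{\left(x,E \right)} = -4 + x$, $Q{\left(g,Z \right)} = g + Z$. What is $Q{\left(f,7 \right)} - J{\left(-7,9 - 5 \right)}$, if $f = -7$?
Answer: $11$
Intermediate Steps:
$Q{\left(g,Z \right)} = Z + g$
$Q{\left(f,7 \right)} - J{\left(-7,9 - 5 \right)} = \left(7 - 7\right) - \left(-4 - 7\right) = 0 - -11 = 0 + 11 = 11$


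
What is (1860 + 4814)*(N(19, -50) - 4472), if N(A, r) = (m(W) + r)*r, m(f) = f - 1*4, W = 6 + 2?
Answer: -14495928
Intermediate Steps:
W = 8
m(f) = -4 + f (m(f) = f - 4 = -4 + f)
N(A, r) = r*(4 + r) (N(A, r) = ((-4 + 8) + r)*r = (4 + r)*r = r*(4 + r))
(1860 + 4814)*(N(19, -50) - 4472) = (1860 + 4814)*(-50*(4 - 50) - 4472) = 6674*(-50*(-46) - 4472) = 6674*(2300 - 4472) = 6674*(-2172) = -14495928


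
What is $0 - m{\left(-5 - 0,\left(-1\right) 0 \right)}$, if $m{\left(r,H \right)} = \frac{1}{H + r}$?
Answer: $\frac{1}{5} \approx 0.2$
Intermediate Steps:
$0 - m{\left(-5 - 0,\left(-1\right) 0 \right)} = 0 - \frac{1}{\left(-1\right) 0 - 5} = 0 - \frac{1}{0 + \left(-5 + 0\right)} = 0 - \frac{1}{0 - 5} = 0 - \frac{1}{-5} = 0 - - \frac{1}{5} = 0 + \frac{1}{5} = \frac{1}{5}$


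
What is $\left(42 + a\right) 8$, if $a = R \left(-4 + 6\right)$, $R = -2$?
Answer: $304$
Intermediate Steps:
$a = -4$ ($a = - 2 \left(-4 + 6\right) = \left(-2\right) 2 = -4$)
$\left(42 + a\right) 8 = \left(42 - 4\right) 8 = 38 \cdot 8 = 304$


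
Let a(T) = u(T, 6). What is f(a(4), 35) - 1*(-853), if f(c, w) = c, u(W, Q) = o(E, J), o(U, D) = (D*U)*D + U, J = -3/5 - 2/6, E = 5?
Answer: 38806/45 ≈ 862.36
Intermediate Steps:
J = -14/15 (J = -3*⅕ - 2*⅙ = -⅗ - ⅓ = -14/15 ≈ -0.93333)
o(U, D) = U + U*D² (o(U, D) = U*D² + U = U + U*D²)
u(W, Q) = 421/45 (u(W, Q) = 5*(1 + (-14/15)²) = 5*(1 + 196/225) = 5*(421/225) = 421/45)
a(T) = 421/45
f(a(4), 35) - 1*(-853) = 421/45 - 1*(-853) = 421/45 + 853 = 38806/45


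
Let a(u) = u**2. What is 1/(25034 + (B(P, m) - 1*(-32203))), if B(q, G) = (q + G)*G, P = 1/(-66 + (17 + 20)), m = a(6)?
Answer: 29/1697421 ≈ 1.7085e-5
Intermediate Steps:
m = 36 (m = 6**2 = 36)
P = -1/29 (P = 1/(-66 + 37) = 1/(-29) = -1/29 ≈ -0.034483)
B(q, G) = G*(G + q) (B(q, G) = (G + q)*G = G*(G + q))
1/(25034 + (B(P, m) - 1*(-32203))) = 1/(25034 + (36*(36 - 1/29) - 1*(-32203))) = 1/(25034 + (36*(1043/29) + 32203)) = 1/(25034 + (37548/29 + 32203)) = 1/(25034 + 971435/29) = 1/(1697421/29) = 29/1697421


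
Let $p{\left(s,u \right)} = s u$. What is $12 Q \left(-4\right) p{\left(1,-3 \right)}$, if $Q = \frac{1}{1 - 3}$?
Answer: $-72$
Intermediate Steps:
$Q = - \frac{1}{2}$ ($Q = \frac{1}{-2} = - \frac{1}{2} \approx -0.5$)
$12 Q \left(-4\right) p{\left(1,-3 \right)} = 12 \left(- \frac{1}{2}\right) \left(-4\right) 1 \left(-3\right) = \left(-6\right) \left(-4\right) \left(-3\right) = 24 \left(-3\right) = -72$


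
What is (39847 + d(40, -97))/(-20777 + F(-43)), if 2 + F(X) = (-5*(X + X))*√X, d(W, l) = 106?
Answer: -830183387/439717541 - 17179790*I*√43/439717541 ≈ -1.888 - 0.2562*I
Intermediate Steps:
F(X) = -2 - 10*X^(3/2) (F(X) = -2 + (-5*(X + X))*√X = -2 + (-10*X)*√X = -2 - 10*X^(3/2))
(39847 + d(40, -97))/(-20777 + F(-43)) = (39847 + 106)/(-20777 + (-2 - (-430)*I*√43)) = 39953/(-20777 + (-2 - (-430)*I*√43)) = 39953/(-20777 + (-2 + 430*I*√43)) = 39953/(-20779 + 430*I*√43)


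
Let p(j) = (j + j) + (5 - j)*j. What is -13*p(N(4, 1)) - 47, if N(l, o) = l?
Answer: -203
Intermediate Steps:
p(j) = 2*j + j*(5 - j)
-13*p(N(4, 1)) - 47 = -52*(7 - 1*4) - 47 = -52*(7 - 4) - 47 = -52*3 - 47 = -13*12 - 47 = -156 - 47 = -203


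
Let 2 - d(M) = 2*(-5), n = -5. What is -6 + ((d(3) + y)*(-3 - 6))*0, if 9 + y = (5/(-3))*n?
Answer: -6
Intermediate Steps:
d(M) = 12 (d(M) = 2 - 2*(-5) = 2 - 1*(-10) = 2 + 10 = 12)
y = -⅔ (y = -9 + (5/(-3))*(-5) = -9 + (5*(-⅓))*(-5) = -9 - 5/3*(-5) = -9 + 25/3 = -⅔ ≈ -0.66667)
-6 + ((d(3) + y)*(-3 - 6))*0 = -6 + ((12 - ⅔)*(-3 - 6))*0 = -6 + ((34/3)*(-9))*0 = -6 - 102*0 = -6 + 0 = -6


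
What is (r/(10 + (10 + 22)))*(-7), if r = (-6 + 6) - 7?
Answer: 7/6 ≈ 1.1667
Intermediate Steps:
r = -7 (r = 0 - 7 = -7)
(r/(10 + (10 + 22)))*(-7) = -7/(10 + (10 + 22))*(-7) = -7/(10 + 32)*(-7) = -7/42*(-7) = -7*1/42*(-7) = -⅙*(-7) = 7/6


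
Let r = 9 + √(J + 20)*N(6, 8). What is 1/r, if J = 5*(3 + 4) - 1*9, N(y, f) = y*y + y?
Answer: -1/9007 + 14*√46/27021 ≈ 0.0034030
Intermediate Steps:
N(y, f) = y + y² (N(y, f) = y² + y = y + y²)
J = 26 (J = 5*7 - 9 = 35 - 9 = 26)
r = 9 + 42*√46 (r = 9 + √(26 + 20)*(6*(1 + 6)) = 9 + √46*(6*7) = 9 + √46*42 = 9 + 42*√46 ≈ 293.86)
1/r = 1/(9 + 42*√46)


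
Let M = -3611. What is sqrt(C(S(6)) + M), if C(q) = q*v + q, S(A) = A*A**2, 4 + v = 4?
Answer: I*sqrt(3395) ≈ 58.267*I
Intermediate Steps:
v = 0 (v = -4 + 4 = 0)
S(A) = A**3
C(q) = q (C(q) = q*0 + q = 0 + q = q)
sqrt(C(S(6)) + M) = sqrt(6**3 - 3611) = sqrt(216 - 3611) = sqrt(-3395) = I*sqrt(3395)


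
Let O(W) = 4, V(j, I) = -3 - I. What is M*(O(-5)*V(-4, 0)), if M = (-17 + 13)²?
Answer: -192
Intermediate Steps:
M = 16 (M = (-4)² = 16)
M*(O(-5)*V(-4, 0)) = 16*(4*(-3 - 1*0)) = 16*(4*(-3 + 0)) = 16*(4*(-3)) = 16*(-12) = -192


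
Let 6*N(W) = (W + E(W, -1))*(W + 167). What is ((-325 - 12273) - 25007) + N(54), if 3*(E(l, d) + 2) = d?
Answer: -642635/18 ≈ -35702.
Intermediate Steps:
E(l, d) = -2 + d/3
N(W) = (167 + W)*(-7/3 + W)/6 (N(W) = ((W + (-2 + (1/3)*(-1)))*(W + 167))/6 = ((W + (-2 - 1/3))*(167 + W))/6 = ((W - 7/3)*(167 + W))/6 = ((-7/3 + W)*(167 + W))/6 = ((167 + W)*(-7/3 + W))/6 = (167 + W)*(-7/3 + W)/6)
((-325 - 12273) - 25007) + N(54) = ((-325 - 12273) - 25007) + (-1169/18 + (1/6)*54**2 + (247/9)*54) = (-12598 - 25007) + (-1169/18 + (1/6)*2916 + 1482) = -37605 + (-1169/18 + 486 + 1482) = -37605 + 34255/18 = -642635/18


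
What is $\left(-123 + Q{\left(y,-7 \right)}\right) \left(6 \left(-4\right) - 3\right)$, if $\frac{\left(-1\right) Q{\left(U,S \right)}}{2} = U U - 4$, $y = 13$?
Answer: $12231$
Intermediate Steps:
$Q{\left(U,S \right)} = 8 - 2 U^{2}$ ($Q{\left(U,S \right)} = - 2 \left(U U - 4\right) = - 2 \left(U^{2} - 4\right) = - 2 \left(-4 + U^{2}\right) = 8 - 2 U^{2}$)
$\left(-123 + Q{\left(y,-7 \right)}\right) \left(6 \left(-4\right) - 3\right) = \left(-123 + \left(8 - 2 \cdot 13^{2}\right)\right) \left(6 \left(-4\right) - 3\right) = \left(-123 + \left(8 - 338\right)\right) \left(-24 - 3\right) = \left(-123 + \left(8 - 338\right)\right) \left(-27\right) = \left(-123 - 330\right) \left(-27\right) = \left(-453\right) \left(-27\right) = 12231$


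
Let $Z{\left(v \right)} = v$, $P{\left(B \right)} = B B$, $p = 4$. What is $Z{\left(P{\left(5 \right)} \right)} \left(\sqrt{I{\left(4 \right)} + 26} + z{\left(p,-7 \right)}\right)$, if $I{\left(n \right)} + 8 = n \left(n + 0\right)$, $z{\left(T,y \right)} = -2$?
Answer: $-50 + 25 \sqrt{34} \approx 95.774$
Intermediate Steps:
$P{\left(B \right)} = B^{2}$
$I{\left(n \right)} = -8 + n^{2}$ ($I{\left(n \right)} = -8 + n \left(n + 0\right) = -8 + n n = -8 + n^{2}$)
$Z{\left(P{\left(5 \right)} \right)} \left(\sqrt{I{\left(4 \right)} + 26} + z{\left(p,-7 \right)}\right) = 5^{2} \left(\sqrt{\left(-8 + 4^{2}\right) + 26} - 2\right) = 25 \left(\sqrt{\left(-8 + 16\right) + 26} - 2\right) = 25 \left(\sqrt{8 + 26} - 2\right) = 25 \left(\sqrt{34} - 2\right) = 25 \left(-2 + \sqrt{34}\right) = -50 + 25 \sqrt{34}$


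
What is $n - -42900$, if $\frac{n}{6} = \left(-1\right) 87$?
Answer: $42378$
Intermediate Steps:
$n = -522$ ($n = 6 \left(\left(-1\right) 87\right) = 6 \left(-87\right) = -522$)
$n - -42900 = -522 - -42900 = -522 + 42900 = 42378$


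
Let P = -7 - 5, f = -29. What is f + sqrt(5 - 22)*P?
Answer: -29 - 12*I*sqrt(17) ≈ -29.0 - 49.477*I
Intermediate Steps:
P = -12
f + sqrt(5 - 22)*P = -29 + sqrt(5 - 22)*(-12) = -29 + sqrt(-17)*(-12) = -29 + (I*sqrt(17))*(-12) = -29 - 12*I*sqrt(17)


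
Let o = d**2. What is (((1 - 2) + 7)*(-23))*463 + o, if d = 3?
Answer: -63885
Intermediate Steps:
o = 9 (o = 3**2 = 9)
(((1 - 2) + 7)*(-23))*463 + o = (((1 - 2) + 7)*(-23))*463 + 9 = ((-1 + 7)*(-23))*463 + 9 = (6*(-23))*463 + 9 = -138*463 + 9 = -63894 + 9 = -63885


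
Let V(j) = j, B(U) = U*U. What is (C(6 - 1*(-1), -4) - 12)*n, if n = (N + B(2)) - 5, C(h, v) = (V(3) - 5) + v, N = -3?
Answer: 72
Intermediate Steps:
B(U) = U**2
C(h, v) = -2 + v (C(h, v) = (3 - 5) + v = -2 + v)
n = -4 (n = (-3 + 2**2) - 5 = (-3 + 4) - 5 = 1 - 5 = -4)
(C(6 - 1*(-1), -4) - 12)*n = ((-2 - 4) - 12)*(-4) = (-6 - 12)*(-4) = -18*(-4) = 72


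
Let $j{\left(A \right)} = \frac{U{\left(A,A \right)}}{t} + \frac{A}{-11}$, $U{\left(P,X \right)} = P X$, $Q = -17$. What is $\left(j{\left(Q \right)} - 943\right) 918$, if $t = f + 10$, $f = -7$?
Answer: $- \frac{8534034}{11} \approx -7.7582 \cdot 10^{5}$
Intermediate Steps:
$t = 3$ ($t = -7 + 10 = 3$)
$j{\left(A \right)} = - \frac{A}{11} + \frac{A^{2}}{3}$ ($j{\left(A \right)} = \frac{A A}{3} + \frac{A}{-11} = A^{2} \cdot \frac{1}{3} + A \left(- \frac{1}{11}\right) = \frac{A^{2}}{3} - \frac{A}{11} = - \frac{A}{11} + \frac{A^{2}}{3}$)
$\left(j{\left(Q \right)} - 943\right) 918 = \left(\frac{1}{33} \left(-17\right) \left(-3 + 11 \left(-17\right)\right) - 943\right) 918 = \left(\frac{1}{33} \left(-17\right) \left(-3 - 187\right) - 943\right) 918 = \left(\frac{1}{33} \left(-17\right) \left(-190\right) - 943\right) 918 = \left(\frac{3230}{33} - 943\right) 918 = \left(- \frac{27889}{33}\right) 918 = - \frac{8534034}{11}$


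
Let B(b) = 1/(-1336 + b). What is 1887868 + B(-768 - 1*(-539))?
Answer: 2954513419/1565 ≈ 1.8879e+6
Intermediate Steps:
1887868 + B(-768 - 1*(-539)) = 1887868 + 1/(-1336 + (-768 - 1*(-539))) = 1887868 + 1/(-1336 + (-768 + 539)) = 1887868 + 1/(-1336 - 229) = 1887868 + 1/(-1565) = 1887868 - 1/1565 = 2954513419/1565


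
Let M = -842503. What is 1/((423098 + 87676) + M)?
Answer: -1/331729 ≈ -3.0145e-6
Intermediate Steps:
1/((423098 + 87676) + M) = 1/((423098 + 87676) - 842503) = 1/(510774 - 842503) = 1/(-331729) = -1/331729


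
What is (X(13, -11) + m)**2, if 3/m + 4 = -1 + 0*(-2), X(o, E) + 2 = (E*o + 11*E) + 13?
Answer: 1607824/25 ≈ 64313.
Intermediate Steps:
X(o, E) = 11 + 11*E + E*o (X(o, E) = -2 + ((E*o + 11*E) + 13) = -2 + ((11*E + E*o) + 13) = -2 + (13 + 11*E + E*o) = 11 + 11*E + E*o)
m = -3/5 (m = 3/(-4 + (-1 + 0*(-2))) = 3/(-4 + (-1 + 0)) = 3/(-4 - 1) = 3/(-5) = 3*(-1/5) = -3/5 ≈ -0.60000)
(X(13, -11) + m)**2 = ((11 + 11*(-11) - 11*13) - 3/5)**2 = ((11 - 121 - 143) - 3/5)**2 = (-253 - 3/5)**2 = (-1268/5)**2 = 1607824/25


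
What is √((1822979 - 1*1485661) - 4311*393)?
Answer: I*√1356905 ≈ 1164.9*I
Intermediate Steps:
√((1822979 - 1*1485661) - 4311*393) = √((1822979 - 1485661) - 1694223) = √(337318 - 1694223) = √(-1356905) = I*√1356905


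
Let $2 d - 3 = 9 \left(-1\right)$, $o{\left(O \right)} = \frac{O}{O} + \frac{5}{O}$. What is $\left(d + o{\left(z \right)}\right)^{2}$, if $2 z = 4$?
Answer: $\frac{1}{4} \approx 0.25$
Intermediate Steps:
$z = 2$ ($z = \frac{1}{2} \cdot 4 = 2$)
$o{\left(O \right)} = 1 + \frac{5}{O}$
$d = -3$ ($d = \frac{3}{2} + \frac{9 \left(-1\right)}{2} = \frac{3}{2} + \frac{1}{2} \left(-9\right) = \frac{3}{2} - \frac{9}{2} = -3$)
$\left(d + o{\left(z \right)}\right)^{2} = \left(-3 + \frac{5 + 2}{2}\right)^{2} = \left(-3 + \frac{1}{2} \cdot 7\right)^{2} = \left(-3 + \frac{7}{2}\right)^{2} = \left(\frac{1}{2}\right)^{2} = \frac{1}{4}$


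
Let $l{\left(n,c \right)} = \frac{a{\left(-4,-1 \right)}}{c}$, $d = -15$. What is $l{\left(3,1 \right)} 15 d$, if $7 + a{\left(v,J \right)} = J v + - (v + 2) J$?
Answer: $1125$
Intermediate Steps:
$a{\left(v,J \right)} = -7 + J v + J \left(-2 - v\right)$ ($a{\left(v,J \right)} = -7 + \left(J v + - (v + 2) J\right) = -7 + \left(J v + - (2 + v) J\right) = -7 + \left(J v + \left(-2 - v\right) J\right) = -7 + \left(J v + J \left(-2 - v\right)\right) = -7 + J v + J \left(-2 - v\right)$)
$l{\left(n,c \right)} = - \frac{5}{c}$ ($l{\left(n,c \right)} = \frac{-7 - -2}{c} = \frac{-7 + 2}{c} = - \frac{5}{c}$)
$l{\left(3,1 \right)} 15 d = - \frac{5}{1} \cdot 15 \left(-15\right) = \left(-5\right) 1 \cdot 15 \left(-15\right) = \left(-5\right) 15 \left(-15\right) = \left(-75\right) \left(-15\right) = 1125$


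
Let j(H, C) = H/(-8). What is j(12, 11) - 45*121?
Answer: -10893/2 ≈ -5446.5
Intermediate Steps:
j(H, C) = -H/8 (j(H, C) = H*(-⅛) = -H/8)
j(12, 11) - 45*121 = -⅛*12 - 45*121 = -3/2 - 5445 = -10893/2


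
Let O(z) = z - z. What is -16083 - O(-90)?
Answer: -16083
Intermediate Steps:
O(z) = 0
-16083 - O(-90) = -16083 - 1*0 = -16083 + 0 = -16083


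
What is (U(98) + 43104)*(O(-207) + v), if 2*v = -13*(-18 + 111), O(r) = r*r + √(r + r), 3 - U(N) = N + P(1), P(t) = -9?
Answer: 1817273901 + 129054*I*√46 ≈ 1.8173e+9 + 8.7529e+5*I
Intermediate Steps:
U(N) = 12 - N (U(N) = 3 - (N - 9) = 3 - (-9 + N) = 3 + (9 - N) = 12 - N)
O(r) = r² + √2*√r (O(r) = r² + √(2*r) = r² + √2*√r)
v = -1209/2 (v = (-13*(-18 + 111))/2 = (-13*93)/2 = (½)*(-1209) = -1209/2 ≈ -604.50)
(U(98) + 43104)*(O(-207) + v) = ((12 - 1*98) + 43104)*(((-207)² + √2*√(-207)) - 1209/2) = ((12 - 98) + 43104)*((42849 + √2*(3*I*√23)) - 1209/2) = (-86 + 43104)*((42849 + 3*I*√46) - 1209/2) = 43018*(84489/2 + 3*I*√46) = 1817273901 + 129054*I*√46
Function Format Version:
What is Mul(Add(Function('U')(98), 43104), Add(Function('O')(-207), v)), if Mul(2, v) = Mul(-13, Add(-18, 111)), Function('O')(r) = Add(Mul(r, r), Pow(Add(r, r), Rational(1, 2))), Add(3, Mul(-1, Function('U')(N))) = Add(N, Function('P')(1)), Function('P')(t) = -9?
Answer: Add(1817273901, Mul(129054, I, Pow(46, Rational(1, 2)))) ≈ Add(1.8173e+9, Mul(8.7529e+5, I))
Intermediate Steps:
Function('U')(N) = Add(12, Mul(-1, N)) (Function('U')(N) = Add(3, Mul(-1, Add(N, -9))) = Add(3, Mul(-1, Add(-9, N))) = Add(3, Add(9, Mul(-1, N))) = Add(12, Mul(-1, N)))
Function('O')(r) = Add(Pow(r, 2), Mul(Pow(2, Rational(1, 2)), Pow(r, Rational(1, 2)))) (Function('O')(r) = Add(Pow(r, 2), Pow(Mul(2, r), Rational(1, 2))) = Add(Pow(r, 2), Mul(Pow(2, Rational(1, 2)), Pow(r, Rational(1, 2)))))
v = Rational(-1209, 2) (v = Mul(Rational(1, 2), Mul(-13, Add(-18, 111))) = Mul(Rational(1, 2), Mul(-13, 93)) = Mul(Rational(1, 2), -1209) = Rational(-1209, 2) ≈ -604.50)
Mul(Add(Function('U')(98), 43104), Add(Function('O')(-207), v)) = Mul(Add(Add(12, Mul(-1, 98)), 43104), Add(Add(Pow(-207, 2), Mul(Pow(2, Rational(1, 2)), Pow(-207, Rational(1, 2)))), Rational(-1209, 2))) = Mul(Add(Add(12, -98), 43104), Add(Add(42849, Mul(Pow(2, Rational(1, 2)), Mul(3, I, Pow(23, Rational(1, 2))))), Rational(-1209, 2))) = Mul(Add(-86, 43104), Add(Add(42849, Mul(3, I, Pow(46, Rational(1, 2)))), Rational(-1209, 2))) = Mul(43018, Add(Rational(84489, 2), Mul(3, I, Pow(46, Rational(1, 2))))) = Add(1817273901, Mul(129054, I, Pow(46, Rational(1, 2))))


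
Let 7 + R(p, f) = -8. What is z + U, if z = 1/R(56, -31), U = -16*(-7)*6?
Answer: 10079/15 ≈ 671.93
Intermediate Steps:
R(p, f) = -15 (R(p, f) = -7 - 8 = -15)
U = 672 (U = 112*6 = 672)
z = -1/15 (z = 1/(-15) = -1/15 ≈ -0.066667)
z + U = -1/15 + 672 = 10079/15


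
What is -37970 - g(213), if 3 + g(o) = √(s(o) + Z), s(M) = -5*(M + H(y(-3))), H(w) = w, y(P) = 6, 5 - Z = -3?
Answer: -37967 - I*√1087 ≈ -37967.0 - 32.97*I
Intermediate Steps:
Z = 8 (Z = 5 - 1*(-3) = 5 + 3 = 8)
s(M) = -30 - 5*M (s(M) = -5*(M + 6) = -5*(6 + M) = -30 - 5*M)
g(o) = -3 + √(-22 - 5*o) (g(o) = -3 + √((-30 - 5*o) + 8) = -3 + √(-22 - 5*o))
-37970 - g(213) = -37970 - (-3 + √(-22 - 5*213)) = -37970 - (-3 + √(-22 - 1065)) = -37970 - (-3 + √(-1087)) = -37970 - (-3 + I*√1087) = -37970 + (3 - I*√1087) = -37967 - I*√1087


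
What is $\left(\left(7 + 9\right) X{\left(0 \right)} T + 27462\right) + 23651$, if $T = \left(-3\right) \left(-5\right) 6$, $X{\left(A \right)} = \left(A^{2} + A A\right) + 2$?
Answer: $53993$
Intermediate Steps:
$X{\left(A \right)} = 2 + 2 A^{2}$ ($X{\left(A \right)} = \left(A^{2} + A^{2}\right) + 2 = 2 A^{2} + 2 = 2 + 2 A^{2}$)
$T = 90$ ($T = 15 \cdot 6 = 90$)
$\left(\left(7 + 9\right) X{\left(0 \right)} T + 27462\right) + 23651 = \left(\left(7 + 9\right) \left(2 + 2 \cdot 0^{2}\right) 90 + 27462\right) + 23651 = \left(16 \left(2 + 2 \cdot 0\right) 90 + 27462\right) + 23651 = \left(16 \left(2 + 0\right) 90 + 27462\right) + 23651 = \left(16 \cdot 2 \cdot 90 + 27462\right) + 23651 = \left(32 \cdot 90 + 27462\right) + 23651 = \left(2880 + 27462\right) + 23651 = 30342 + 23651 = 53993$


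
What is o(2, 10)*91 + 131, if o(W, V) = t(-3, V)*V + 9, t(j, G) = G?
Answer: 10050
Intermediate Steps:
o(W, V) = 9 + V² (o(W, V) = V*V + 9 = V² + 9 = 9 + V²)
o(2, 10)*91 + 131 = (9 + 10²)*91 + 131 = (9 + 100)*91 + 131 = 109*91 + 131 = 9919 + 131 = 10050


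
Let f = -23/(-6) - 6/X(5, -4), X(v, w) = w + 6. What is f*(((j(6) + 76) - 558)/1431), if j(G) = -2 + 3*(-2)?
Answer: -1225/4293 ≈ -0.28535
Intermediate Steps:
X(v, w) = 6 + w
j(G) = -8 (j(G) = -2 - 6 = -8)
f = ⅚ (f = -23/(-6) - 6/(6 - 4) = -23*(-⅙) - 6/2 = 23/6 - 6*½ = 23/6 - 3 = ⅚ ≈ 0.83333)
f*(((j(6) + 76) - 558)/1431) = 5*(((-8 + 76) - 558)/1431)/6 = 5*((68 - 558)*(1/1431))/6 = 5*(-490*1/1431)/6 = (⅚)*(-490/1431) = -1225/4293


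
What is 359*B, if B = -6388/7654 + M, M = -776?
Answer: -1067287614/3827 ≈ -2.7888e+5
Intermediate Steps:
B = -2972946/3827 (B = -6388/7654 - 776 = -6388*1/7654 - 776 = -3194/3827 - 776 = -2972946/3827 ≈ -776.83)
359*B = 359*(-2972946/3827) = -1067287614/3827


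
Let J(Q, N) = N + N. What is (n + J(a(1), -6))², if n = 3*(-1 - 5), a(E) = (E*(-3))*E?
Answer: 900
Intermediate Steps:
a(E) = -3*E² (a(E) = (-3*E)*E = -3*E²)
J(Q, N) = 2*N
n = -18 (n = 3*(-6) = -18)
(n + J(a(1), -6))² = (-18 + 2*(-6))² = (-18 - 12)² = (-30)² = 900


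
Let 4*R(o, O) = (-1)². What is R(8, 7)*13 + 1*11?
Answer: 57/4 ≈ 14.250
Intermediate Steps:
R(o, O) = ¼ (R(o, O) = (¼)*(-1)² = (¼)*1 = ¼)
R(8, 7)*13 + 1*11 = (¼)*13 + 1*11 = 13/4 + 11 = 57/4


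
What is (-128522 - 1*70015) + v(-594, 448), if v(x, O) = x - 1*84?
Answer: -199215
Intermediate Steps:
v(x, O) = -84 + x (v(x, O) = x - 84 = -84 + x)
(-128522 - 1*70015) + v(-594, 448) = (-128522 - 1*70015) + (-84 - 594) = (-128522 - 70015) - 678 = -198537 - 678 = -199215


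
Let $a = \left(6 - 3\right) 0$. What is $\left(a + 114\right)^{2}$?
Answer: $12996$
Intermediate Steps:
$a = 0$ ($a = 3 \cdot 0 = 0$)
$\left(a + 114\right)^{2} = \left(0 + 114\right)^{2} = 114^{2} = 12996$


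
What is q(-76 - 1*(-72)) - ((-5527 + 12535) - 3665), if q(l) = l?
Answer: -3347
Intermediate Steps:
q(-76 - 1*(-72)) - ((-5527 + 12535) - 3665) = (-76 - 1*(-72)) - ((-5527 + 12535) - 3665) = (-76 + 72) - (7008 - 3665) = -4 - 1*3343 = -4 - 3343 = -3347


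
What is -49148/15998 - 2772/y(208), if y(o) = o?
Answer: -6821155/415948 ≈ -16.399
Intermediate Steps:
-49148/15998 - 2772/y(208) = -49148/15998 - 2772/208 = -49148*1/15998 - 2772*1/208 = -24574/7999 - 693/52 = -6821155/415948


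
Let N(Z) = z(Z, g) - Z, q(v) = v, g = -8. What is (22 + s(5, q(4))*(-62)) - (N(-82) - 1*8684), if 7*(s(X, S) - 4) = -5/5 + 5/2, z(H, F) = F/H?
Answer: 2400071/287 ≈ 8362.6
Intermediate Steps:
s(X, S) = 59/14 (s(X, S) = 4 + (-5/5 + 5/2)/7 = 4 + (-5*⅕ + 5*(½))/7 = 4 + (-1 + 5/2)/7 = 4 + (⅐)*(3/2) = 4 + 3/14 = 59/14)
N(Z) = -Z - 8/Z (N(Z) = -8/Z - Z = -Z - 8/Z)
(22 + s(5, q(4))*(-62)) - (N(-82) - 1*8684) = (22 + (59/14)*(-62)) - ((-1*(-82) - 8/(-82)) - 1*8684) = (22 - 1829/7) - ((82 - 8*(-1/82)) - 8684) = -1675/7 - ((82 + 4/41) - 8684) = -1675/7 - (3366/41 - 8684) = -1675/7 - 1*(-352678/41) = -1675/7 + 352678/41 = 2400071/287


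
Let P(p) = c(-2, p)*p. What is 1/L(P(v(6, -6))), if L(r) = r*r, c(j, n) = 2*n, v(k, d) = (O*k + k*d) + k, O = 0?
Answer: 1/3240000 ≈ 3.0864e-7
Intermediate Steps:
v(k, d) = k + d*k (v(k, d) = (0*k + k*d) + k = (0 + d*k) + k = d*k + k = k + d*k)
P(p) = 2*p**2 (P(p) = (2*p)*p = 2*p**2)
L(r) = r**2
1/L(P(v(6, -6))) = 1/((2*(6*(1 - 6))**2)**2) = 1/((2*(6*(-5))**2)**2) = 1/((2*(-30)**2)**2) = 1/((2*900)**2) = 1/(1800**2) = 1/3240000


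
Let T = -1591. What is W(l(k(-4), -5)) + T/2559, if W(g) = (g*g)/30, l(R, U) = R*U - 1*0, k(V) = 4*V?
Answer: 181443/853 ≈ 212.71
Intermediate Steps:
l(R, U) = R*U (l(R, U) = R*U + 0 = R*U)
W(g) = g**2/30 (W(g) = g**2*(1/30) = g**2/30)
W(l(k(-4), -5)) + T/2559 = ((4*(-4))*(-5))**2/30 - 1591/2559 = (-16*(-5))**2/30 - 1591*1/2559 = (1/30)*80**2 - 1591/2559 = (1/30)*6400 - 1591/2559 = 640/3 - 1591/2559 = 181443/853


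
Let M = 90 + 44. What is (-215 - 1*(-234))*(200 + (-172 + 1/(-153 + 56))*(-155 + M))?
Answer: 7025915/97 ≈ 72432.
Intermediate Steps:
M = 134
(-215 - 1*(-234))*(200 + (-172 + 1/(-153 + 56))*(-155 + M)) = (-215 - 1*(-234))*(200 + (-172 + 1/(-153 + 56))*(-155 + 134)) = (-215 + 234)*(200 + (-172 + 1/(-97))*(-21)) = 19*(200 + (-172 - 1/97)*(-21)) = 19*(200 - 16685/97*(-21)) = 19*(200 + 350385/97) = 19*(369785/97) = 7025915/97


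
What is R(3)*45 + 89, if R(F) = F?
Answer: 224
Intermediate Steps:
R(3)*45 + 89 = 3*45 + 89 = 135 + 89 = 224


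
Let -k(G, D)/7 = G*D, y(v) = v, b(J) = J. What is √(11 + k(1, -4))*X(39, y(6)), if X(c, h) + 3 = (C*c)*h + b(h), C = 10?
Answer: 2343*√39 ≈ 14632.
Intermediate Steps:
k(G, D) = -7*D*G (k(G, D) = -7*G*D = -7*D*G)
X(c, h) = -3 + h + 10*c*h (X(c, h) = -3 + ((10*c)*h + h) = -3 + (10*c*h + h) = -3 + (h + 10*c*h) = -3 + h + 10*c*h)
√(11 + k(1, -4))*X(39, y(6)) = √(11 - 7*(-4)*1)*(-3 + 6 + 10*39*6) = √(11 + 28)*(-3 + 6 + 2340) = √39*2343 = 2343*√39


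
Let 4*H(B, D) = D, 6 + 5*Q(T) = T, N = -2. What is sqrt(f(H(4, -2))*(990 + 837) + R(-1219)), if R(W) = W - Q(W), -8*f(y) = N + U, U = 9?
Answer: I*sqrt(41162)/4 ≈ 50.721*I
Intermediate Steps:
Q(T) = -6/5 + T/5
H(B, D) = D/4
f(y) = -7/8 (f(y) = -(-2 + 9)/8 = -1/8*7 = -7/8)
R(W) = 6/5 + 4*W/5 (R(W) = W - (-6/5 + W/5) = W + (6/5 - W/5) = 6/5 + 4*W/5)
sqrt(f(H(4, -2))*(990 + 837) + R(-1219)) = sqrt(-7*(990 + 837)/8 + (6/5 + (4/5)*(-1219))) = sqrt(-7/8*1827 + (6/5 - 4876/5)) = sqrt(-12789/8 - 974) = sqrt(-20581/8) = I*sqrt(41162)/4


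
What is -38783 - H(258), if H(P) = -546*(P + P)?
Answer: 242953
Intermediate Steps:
H(P) = -1092*P
-38783 - H(258) = -38783 - (-1092)*258 = -38783 - 1*(-281736) = -38783 + 281736 = 242953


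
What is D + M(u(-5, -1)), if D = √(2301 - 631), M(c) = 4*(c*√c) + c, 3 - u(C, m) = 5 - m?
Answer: -3 + √1670 - 12*I*√3 ≈ 37.866 - 20.785*I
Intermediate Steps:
u(C, m) = -2 + m (u(C, m) = 3 - (5 - m) = 3 + (-5 + m) = -2 + m)
M(c) = c + 4*c^(3/2) (M(c) = 4*c^(3/2) + c = c + 4*c^(3/2))
D = √1670 ≈ 40.866
D + M(u(-5, -1)) = √1670 + ((-2 - 1) + 4*(-2 - 1)^(3/2)) = √1670 + (-3 + 4*(-3)^(3/2)) = √1670 + (-3 + 4*(-3*I*√3)) = √1670 + (-3 - 12*I*√3) = -3 + √1670 - 12*I*√3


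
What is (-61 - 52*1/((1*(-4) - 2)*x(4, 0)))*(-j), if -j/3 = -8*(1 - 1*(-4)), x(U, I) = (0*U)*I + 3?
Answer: 20920/3 ≈ 6973.3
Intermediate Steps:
x(U, I) = 3 (x(U, I) = 0*I + 3 = 0 + 3 = 3)
j = 120 (j = -(-24)*(1 - 1*(-4)) = -(-24)*(1 + 4) = -(-24)*5 = -3*(-40) = 120)
(-61 - 52*1/((1*(-4) - 2)*x(4, 0)))*(-j) = (-61 - 52*1/(3*(1*(-4) - 2)))*(-1*120) = (-61 - 52*1/(3*(-4 - 2)))*(-120) = (-61 - 52/(3*(-6)))*(-120) = (-61 - 52/(-18))*(-120) = (-61 - 52*(-1/18))*(-120) = (-61 + 26/9)*(-120) = -523/9*(-120) = 20920/3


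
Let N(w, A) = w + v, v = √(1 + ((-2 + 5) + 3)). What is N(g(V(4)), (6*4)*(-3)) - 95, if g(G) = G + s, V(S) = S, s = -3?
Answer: -94 + √7 ≈ -91.354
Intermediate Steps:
g(G) = -3 + G (g(G) = G - 3 = -3 + G)
v = √7 (v = √(1 + (3 + 3)) = √(1 + 6) = √7 ≈ 2.6458)
N(w, A) = w + √7
N(g(V(4)), (6*4)*(-3)) - 95 = ((-3 + 4) + √7) - 95 = (1 + √7) - 95 = -94 + √7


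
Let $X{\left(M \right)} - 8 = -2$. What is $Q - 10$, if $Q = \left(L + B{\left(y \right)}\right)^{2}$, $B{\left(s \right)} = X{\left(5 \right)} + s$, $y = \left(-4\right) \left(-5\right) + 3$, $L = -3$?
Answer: $666$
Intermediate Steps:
$X{\left(M \right)} = 6$ ($X{\left(M \right)} = 8 - 2 = 6$)
$y = 23$ ($y = 20 + 3 = 23$)
$B{\left(s \right)} = 6 + s$
$Q = 676$ ($Q = \left(-3 + \left(6 + 23\right)\right)^{2} = \left(-3 + 29\right)^{2} = 26^{2} = 676$)
$Q - 10 = 676 - 10 = 666$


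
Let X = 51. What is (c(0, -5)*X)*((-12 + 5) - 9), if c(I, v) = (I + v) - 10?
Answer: 12240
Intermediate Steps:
c(I, v) = -10 + I + v
(c(0, -5)*X)*((-12 + 5) - 9) = ((-10 + 0 - 5)*51)*((-12 + 5) - 9) = (-15*51)*(-7 - 9) = -765*(-16) = 12240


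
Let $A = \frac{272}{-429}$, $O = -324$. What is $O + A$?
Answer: $- \frac{139268}{429} \approx -324.63$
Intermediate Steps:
$A = - \frac{272}{429}$ ($A = 272 \left(- \frac{1}{429}\right) = - \frac{272}{429} \approx -0.63403$)
$O + A = -324 - \frac{272}{429} = - \frac{139268}{429}$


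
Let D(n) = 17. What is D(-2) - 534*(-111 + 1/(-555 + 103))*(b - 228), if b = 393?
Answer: 2210375357/226 ≈ 9.7804e+6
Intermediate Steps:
D(-2) - 534*(-111 + 1/(-555 + 103))*(b - 228) = 17 - 534*(-111 + 1/(-555 + 103))*(393 - 228) = 17 - 534*(-111 + 1/(-452))*165 = 17 - 534*(-111 - 1/452)*165 = 17 - (-13396191)*165/226 = 17 - 534*(-8278545/452) = 17 + 2210371515/226 = 2210375357/226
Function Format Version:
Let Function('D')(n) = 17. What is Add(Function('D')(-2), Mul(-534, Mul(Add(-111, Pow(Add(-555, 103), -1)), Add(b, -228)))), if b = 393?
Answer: Rational(2210375357, 226) ≈ 9.7804e+6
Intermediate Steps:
Add(Function('D')(-2), Mul(-534, Mul(Add(-111, Pow(Add(-555, 103), -1)), Add(b, -228)))) = Add(17, Mul(-534, Mul(Add(-111, Pow(Add(-555, 103), -1)), Add(393, -228)))) = Add(17, Mul(-534, Mul(Add(-111, Pow(-452, -1)), 165))) = Add(17, Mul(-534, Mul(Add(-111, Rational(-1, 452)), 165))) = Add(17, Mul(-534, Mul(Rational(-50173, 452), 165))) = Add(17, Mul(-534, Rational(-8278545, 452))) = Add(17, Rational(2210371515, 226)) = Rational(2210375357, 226)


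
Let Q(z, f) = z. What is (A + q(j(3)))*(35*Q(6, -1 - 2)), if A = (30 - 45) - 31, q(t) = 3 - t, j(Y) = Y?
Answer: -9660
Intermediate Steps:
A = -46 (A = -15 - 31 = -46)
(A + q(j(3)))*(35*Q(6, -1 - 2)) = (-46 + (3 - 1*3))*(35*6) = (-46 + (3 - 3))*210 = (-46 + 0)*210 = -46*210 = -9660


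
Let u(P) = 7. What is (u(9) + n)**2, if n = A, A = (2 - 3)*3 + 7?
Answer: 121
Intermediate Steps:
A = 4 (A = -1*3 + 7 = -3 + 7 = 4)
n = 4
(u(9) + n)**2 = (7 + 4)**2 = 11**2 = 121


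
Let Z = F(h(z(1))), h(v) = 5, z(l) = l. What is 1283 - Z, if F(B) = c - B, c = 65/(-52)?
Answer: 5157/4 ≈ 1289.3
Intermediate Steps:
c = -5/4 (c = 65*(-1/52) = -5/4 ≈ -1.2500)
F(B) = -5/4 - B
Z = -25/4 (Z = -5/4 - 1*5 = -5/4 - 5 = -25/4 ≈ -6.2500)
1283 - Z = 1283 - 1*(-25/4) = 1283 + 25/4 = 5157/4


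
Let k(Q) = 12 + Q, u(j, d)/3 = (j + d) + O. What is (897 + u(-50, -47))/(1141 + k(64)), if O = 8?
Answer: 630/1217 ≈ 0.51767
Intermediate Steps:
u(j, d) = 24 + 3*d + 3*j (u(j, d) = 3*((j + d) + 8) = 3*((d + j) + 8) = 3*(8 + d + j) = 24 + 3*d + 3*j)
(897 + u(-50, -47))/(1141 + k(64)) = (897 + (24 + 3*(-47) + 3*(-50)))/(1141 + (12 + 64)) = (897 + (24 - 141 - 150))/(1141 + 76) = (897 - 267)/1217 = 630*(1/1217) = 630/1217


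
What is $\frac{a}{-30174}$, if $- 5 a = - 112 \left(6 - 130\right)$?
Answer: $\frac{6944}{75435} \approx 0.092053$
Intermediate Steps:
$a = - \frac{13888}{5}$ ($a = - \frac{\left(-112\right) \left(6 - 130\right)}{5} = - \frac{\left(-112\right) \left(-124\right)}{5} = \left(- \frac{1}{5}\right) 13888 = - \frac{13888}{5} \approx -2777.6$)
$\frac{a}{-30174} = - \frac{13888}{5 \left(-30174\right)} = \left(- \frac{13888}{5}\right) \left(- \frac{1}{30174}\right) = \frac{6944}{75435}$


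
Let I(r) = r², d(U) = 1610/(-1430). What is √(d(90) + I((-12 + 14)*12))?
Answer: √11755601/143 ≈ 23.977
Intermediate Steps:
d(U) = -161/143 (d(U) = 1610*(-1/1430) = -161/143)
√(d(90) + I((-12 + 14)*12)) = √(-161/143 + ((-12 + 14)*12)²) = √(-161/143 + (2*12)²) = √(-161/143 + 24²) = √(-161/143 + 576) = √(82207/143) = √11755601/143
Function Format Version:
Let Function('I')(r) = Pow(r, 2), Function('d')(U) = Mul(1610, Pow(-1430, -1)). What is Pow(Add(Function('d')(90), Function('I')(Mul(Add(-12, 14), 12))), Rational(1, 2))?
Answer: Mul(Rational(1, 143), Pow(11755601, Rational(1, 2))) ≈ 23.977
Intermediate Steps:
Function('d')(U) = Rational(-161, 143) (Function('d')(U) = Mul(1610, Rational(-1, 1430)) = Rational(-161, 143))
Pow(Add(Function('d')(90), Function('I')(Mul(Add(-12, 14), 12))), Rational(1, 2)) = Pow(Add(Rational(-161, 143), Pow(Mul(Add(-12, 14), 12), 2)), Rational(1, 2)) = Pow(Add(Rational(-161, 143), Pow(Mul(2, 12), 2)), Rational(1, 2)) = Pow(Add(Rational(-161, 143), Pow(24, 2)), Rational(1, 2)) = Pow(Add(Rational(-161, 143), 576), Rational(1, 2)) = Pow(Rational(82207, 143), Rational(1, 2)) = Mul(Rational(1, 143), Pow(11755601, Rational(1, 2)))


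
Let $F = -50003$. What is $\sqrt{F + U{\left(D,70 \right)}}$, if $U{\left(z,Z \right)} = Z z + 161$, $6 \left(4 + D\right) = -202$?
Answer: $\frac{2 i \sqrt{118077}}{3} \approx 229.08 i$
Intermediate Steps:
$D = - \frac{113}{3}$ ($D = -4 + \frac{1}{6} \left(-202\right) = -4 - \frac{101}{3} = - \frac{113}{3} \approx -37.667$)
$U{\left(z,Z \right)} = 161 + Z z$
$\sqrt{F + U{\left(D,70 \right)}} = \sqrt{-50003 + \left(161 + 70 \left(- \frac{113}{3}\right)\right)} = \sqrt{-50003 + \left(161 - \frac{7910}{3}\right)} = \sqrt{-50003 - \frac{7427}{3}} = \sqrt{- \frac{157436}{3}} = \frac{2 i \sqrt{118077}}{3}$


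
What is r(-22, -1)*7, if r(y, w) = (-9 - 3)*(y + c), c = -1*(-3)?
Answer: 1596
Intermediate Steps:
c = 3
r(y, w) = -36 - 12*y (r(y, w) = (-9 - 3)*(y + 3) = -12*(3 + y) = -36 - 12*y)
r(-22, -1)*7 = (-36 - 12*(-22))*7 = (-36 + 264)*7 = 228*7 = 1596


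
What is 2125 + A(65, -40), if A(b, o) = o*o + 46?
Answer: 3771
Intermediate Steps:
A(b, o) = 46 + o² (A(b, o) = o² + 46 = 46 + o²)
2125 + A(65, -40) = 2125 + (46 + (-40)²) = 2125 + (46 + 1600) = 2125 + 1646 = 3771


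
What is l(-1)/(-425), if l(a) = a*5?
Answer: 1/85 ≈ 0.011765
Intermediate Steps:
l(a) = 5*a
l(-1)/(-425) = (5*(-1))/(-425) = -5*(-1/425) = 1/85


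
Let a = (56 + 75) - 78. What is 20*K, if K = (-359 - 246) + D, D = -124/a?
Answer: -643780/53 ≈ -12147.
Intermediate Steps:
a = 53 (a = 131 - 78 = 53)
D = -124/53 ≈ -2.3396
K = -32189/53 (K = (-359 - 246) - 124/53 = -605 - 124/53 = -32189/53 ≈ -607.34)
20*K = 20*(-32189/53) = -643780/53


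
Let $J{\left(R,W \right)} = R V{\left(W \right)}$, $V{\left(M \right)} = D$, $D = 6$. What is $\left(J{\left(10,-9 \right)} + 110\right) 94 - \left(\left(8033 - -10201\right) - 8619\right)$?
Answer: $6365$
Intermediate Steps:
$V{\left(M \right)} = 6$
$J{\left(R,W \right)} = 6 R$ ($J{\left(R,W \right)} = R 6 = 6 R$)
$\left(J{\left(10,-9 \right)} + 110\right) 94 - \left(\left(8033 - -10201\right) - 8619\right) = \left(6 \cdot 10 + 110\right) 94 - \left(\left(8033 - -10201\right) - 8619\right) = \left(60 + 110\right) 94 - \left(\left(8033 + 10201\right) - 8619\right) = 170 \cdot 94 - \left(18234 - 8619\right) = 15980 - 9615 = 6365$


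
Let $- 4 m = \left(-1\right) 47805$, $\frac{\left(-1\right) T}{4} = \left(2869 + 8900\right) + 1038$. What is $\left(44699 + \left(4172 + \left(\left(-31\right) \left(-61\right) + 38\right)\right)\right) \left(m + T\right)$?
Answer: $-1995258900$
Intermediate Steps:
$T = -51228$ ($T = - 4 \left(\left(2869 + 8900\right) + 1038\right) = - 4 \left(11769 + 1038\right) = \left(-4\right) 12807 = -51228$)
$m = \frac{47805}{4}$ ($m = - \frac{\left(-1\right) 47805}{4} = \left(- \frac{1}{4}\right) \left(-47805\right) = \frac{47805}{4} \approx 11951.0$)
$\left(44699 + \left(4172 + \left(\left(-31\right) \left(-61\right) + 38\right)\right)\right) \left(m + T\right) = \left(44699 + \left(4172 + \left(\left(-31\right) \left(-61\right) + 38\right)\right)\right) \left(\frac{47805}{4} - 51228\right) = \left(44699 + \left(4172 + \left(1891 + 38\right)\right)\right) \left(- \frac{157107}{4}\right) = \left(44699 + \left(4172 + 1929\right)\right) \left(- \frac{157107}{4}\right) = \left(44699 + 6101\right) \left(- \frac{157107}{4}\right) = 50800 \left(- \frac{157107}{4}\right) = -1995258900$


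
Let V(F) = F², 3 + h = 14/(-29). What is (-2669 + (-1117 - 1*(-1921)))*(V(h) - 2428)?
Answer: 3789208155/841 ≈ 4.5056e+6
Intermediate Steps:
h = -101/29 (h = -3 + 14/(-29) = -3 + 14*(-1/29) = -3 - 14/29 = -101/29 ≈ -3.4828)
(-2669 + (-1117 - 1*(-1921)))*(V(h) - 2428) = (-2669 + (-1117 - 1*(-1921)))*((-101/29)² - 2428) = (-2669 + (-1117 + 1921))*(10201/841 - 2428) = (-2669 + 804)*(-2031747/841) = -1865*(-2031747/841) = 3789208155/841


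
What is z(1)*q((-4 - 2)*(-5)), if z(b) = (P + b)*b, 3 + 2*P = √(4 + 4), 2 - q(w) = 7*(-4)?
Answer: -15 + 30*√2 ≈ 27.426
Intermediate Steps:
q(w) = 30 (q(w) = 2 - 7*(-4) = 2 - 1*(-28) = 2 + 28 = 30)
P = -3/2 + √2 (P = -3/2 + √(4 + 4)/2 = -3/2 + √8/2 = -3/2 + (2*√2)/2 = -3/2 + √2 ≈ -0.085786)
z(b) = b*(-3/2 + b + √2) (z(b) = ((-3/2 + √2) + b)*b = (-3/2 + b + √2)*b = b*(-3/2 + b + √2))
z(1)*q((-4 - 2)*(-5)) = ((½)*1*(-3 + 2*1 + 2*√2))*30 = ((½)*1*(-3 + 2 + 2*√2))*30 = ((½)*1*(-1 + 2*√2))*30 = (-½ + √2)*30 = -15 + 30*√2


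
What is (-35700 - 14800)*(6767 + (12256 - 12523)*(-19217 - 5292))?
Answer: -330808835000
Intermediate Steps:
(-35700 - 14800)*(6767 + (12256 - 12523)*(-19217 - 5292)) = -50500*(6767 - 267*(-24509)) = -50500*(6767 + 6543903) = -50500*6550670 = -330808835000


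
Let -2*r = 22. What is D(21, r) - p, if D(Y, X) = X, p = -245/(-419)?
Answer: -4854/419 ≈ -11.585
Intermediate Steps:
r = -11 (r = -½*22 = -11)
p = 245/419 (p = -245*(-1/419) = 245/419 ≈ 0.58473)
D(21, r) - p = -11 - 1*245/419 = -11 - 245/419 = -4854/419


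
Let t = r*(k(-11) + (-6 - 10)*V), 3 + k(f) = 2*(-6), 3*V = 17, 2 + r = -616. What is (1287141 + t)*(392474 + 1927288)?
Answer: 3137345878566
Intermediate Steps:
r = -618 (r = -2 - 616 = -618)
V = 17/3 (V = (⅓)*17 = 17/3 ≈ 5.6667)
k(f) = -15 (k(f) = -3 + 2*(-6) = -3 - 12 = -15)
t = 65302 (t = -618*(-15 + (-6 - 10)*(17/3)) = -618*(-15 - 16*17/3) = -618*(-15 - 272/3) = -618*(-317/3) = 65302)
(1287141 + t)*(392474 + 1927288) = (1287141 + 65302)*(392474 + 1927288) = 1352443*2319762 = 3137345878566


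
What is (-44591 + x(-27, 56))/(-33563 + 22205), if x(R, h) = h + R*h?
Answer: 15349/3786 ≈ 4.0541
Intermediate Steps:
(-44591 + x(-27, 56))/(-33563 + 22205) = (-44591 + 56*(1 - 27))/(-33563 + 22205) = (-44591 + 56*(-26))/(-11358) = (-44591 - 1456)*(-1/11358) = -46047*(-1/11358) = 15349/3786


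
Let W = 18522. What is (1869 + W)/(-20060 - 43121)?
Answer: -20391/63181 ≈ -0.32274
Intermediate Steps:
(1869 + W)/(-20060 - 43121) = (1869 + 18522)/(-20060 - 43121) = 20391/(-63181) = 20391*(-1/63181) = -20391/63181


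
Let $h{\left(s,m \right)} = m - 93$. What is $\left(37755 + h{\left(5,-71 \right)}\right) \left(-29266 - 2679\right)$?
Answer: $-1200844495$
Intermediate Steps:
$h{\left(s,m \right)} = -93 + m$
$\left(37755 + h{\left(5,-71 \right)}\right) \left(-29266 - 2679\right) = \left(37755 - 164\right) \left(-29266 - 2679\right) = \left(37755 - 164\right) \left(-31945\right) = 37591 \left(-31945\right) = -1200844495$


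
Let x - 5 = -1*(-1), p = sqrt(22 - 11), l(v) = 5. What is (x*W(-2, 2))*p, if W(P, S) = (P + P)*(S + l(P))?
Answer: -168*sqrt(11) ≈ -557.19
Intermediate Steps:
W(P, S) = 2*P*(5 + S) (W(P, S) = (P + P)*(S + 5) = (2*P)*(5 + S) = 2*P*(5 + S))
p = sqrt(11) ≈ 3.3166
x = 6 (x = 5 - 1*(-1) = 5 + 1 = 6)
(x*W(-2, 2))*p = (6*(2*(-2)*(5 + 2)))*sqrt(11) = (6*(2*(-2)*7))*sqrt(11) = (6*(-28))*sqrt(11) = -168*sqrt(11)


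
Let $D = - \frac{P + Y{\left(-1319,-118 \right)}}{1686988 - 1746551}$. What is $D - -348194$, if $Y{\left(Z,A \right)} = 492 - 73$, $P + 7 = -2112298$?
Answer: $\frac{2962481048}{8509} \approx 3.4816 \cdot 10^{5}$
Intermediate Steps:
$P = -2112305$ ($P = -7 - 2112298 = -2112305$)
$Y{\left(Z,A \right)} = 419$
$D = - \frac{301698}{8509}$ ($D = - \frac{-2112305 + 419}{1686988 - 1746551} = - \frac{-2111886}{-59563} = - \frac{\left(-2111886\right) \left(-1\right)}{59563} = \left(-1\right) \frac{301698}{8509} = - \frac{301698}{8509} \approx -35.456$)
$D - -348194 = - \frac{301698}{8509} - -348194 = - \frac{301698}{8509} + 348194 = \frac{2962481048}{8509}$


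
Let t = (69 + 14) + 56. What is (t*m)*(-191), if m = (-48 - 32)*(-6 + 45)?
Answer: 82832880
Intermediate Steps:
t = 139 (t = 83 + 56 = 139)
m = -3120 (m = -80*39 = -3120)
(t*m)*(-191) = (139*(-3120))*(-191) = -433680*(-191) = 82832880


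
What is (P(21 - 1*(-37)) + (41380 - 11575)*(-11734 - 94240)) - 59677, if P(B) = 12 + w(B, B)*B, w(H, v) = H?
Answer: -3158611371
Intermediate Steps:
P(B) = 12 + B**2 (P(B) = 12 + B*B = 12 + B**2)
(P(21 - 1*(-37)) + (41380 - 11575)*(-11734 - 94240)) - 59677 = ((12 + (21 - 1*(-37))**2) + (41380 - 11575)*(-11734 - 94240)) - 59677 = ((12 + (21 + 37)**2) + 29805*(-105974)) - 59677 = ((12 + 58**2) - 3158555070) - 59677 = ((12 + 3364) - 3158555070) - 59677 = (3376 - 3158555070) - 59677 = -3158551694 - 59677 = -3158611371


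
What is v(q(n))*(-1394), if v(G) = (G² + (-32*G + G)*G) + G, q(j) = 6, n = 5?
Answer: 1497156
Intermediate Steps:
v(G) = G - 30*G² (v(G) = (G² + (-31*G)*G) + G = (G² - 31*G²) + G = -30*G² + G = G - 30*G²)
v(q(n))*(-1394) = (6*(1 - 30*6))*(-1394) = (6*(1 - 180))*(-1394) = (6*(-179))*(-1394) = -1074*(-1394) = 1497156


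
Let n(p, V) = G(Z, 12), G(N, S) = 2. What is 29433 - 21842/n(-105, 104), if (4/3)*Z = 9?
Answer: 18512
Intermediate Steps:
Z = 27/4 (Z = (¾)*9 = 27/4 ≈ 6.7500)
n(p, V) = 2
29433 - 21842/n(-105, 104) = 29433 - 21842/2 = 29433 - 1*10921 = 29433 - 10921 = 18512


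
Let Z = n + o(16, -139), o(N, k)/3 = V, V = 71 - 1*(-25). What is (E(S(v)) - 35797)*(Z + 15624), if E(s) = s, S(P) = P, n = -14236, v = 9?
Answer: -59980688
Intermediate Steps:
V = 96 (V = 71 + 25 = 96)
o(N, k) = 288 (o(N, k) = 3*96 = 288)
Z = -13948 (Z = -14236 + 288 = -13948)
(E(S(v)) - 35797)*(Z + 15624) = (9 - 35797)*(-13948 + 15624) = -35788*1676 = -59980688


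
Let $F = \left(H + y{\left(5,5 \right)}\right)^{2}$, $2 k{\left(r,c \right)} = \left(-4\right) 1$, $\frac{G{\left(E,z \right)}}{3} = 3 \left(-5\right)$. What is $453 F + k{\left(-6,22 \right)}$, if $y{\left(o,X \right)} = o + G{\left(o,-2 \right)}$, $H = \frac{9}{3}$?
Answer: $620155$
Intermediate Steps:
$G{\left(E,z \right)} = -45$ ($G{\left(E,z \right)} = 3 \cdot 3 \left(-5\right) = 3 \left(-15\right) = -45$)
$H = 3$ ($H = 9 \cdot \frac{1}{3} = 3$)
$k{\left(r,c \right)} = -2$ ($k{\left(r,c \right)} = \frac{\left(-4\right) 1}{2} = \frac{1}{2} \left(-4\right) = -2$)
$y{\left(o,X \right)} = -45 + o$ ($y{\left(o,X \right)} = o - 45 = -45 + o$)
$F = 1369$ ($F = \left(3 + \left(-45 + 5\right)\right)^{2} = \left(3 - 40\right)^{2} = \left(-37\right)^{2} = 1369$)
$453 F + k{\left(-6,22 \right)} = 453 \cdot 1369 - 2 = 620157 - 2 = 620155$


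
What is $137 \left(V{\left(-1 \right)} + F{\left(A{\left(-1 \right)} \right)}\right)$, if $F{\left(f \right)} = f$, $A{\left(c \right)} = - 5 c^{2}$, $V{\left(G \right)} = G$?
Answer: $-822$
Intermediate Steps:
$137 \left(V{\left(-1 \right)} + F{\left(A{\left(-1 \right)} \right)}\right) = 137 \left(-1 - 5 \left(-1\right)^{2}\right) = 137 \left(-1 - 5\right) = 137 \left(-6\right) = -822$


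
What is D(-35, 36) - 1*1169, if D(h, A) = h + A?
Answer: -1168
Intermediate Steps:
D(h, A) = A + h
D(-35, 36) - 1*1169 = (36 - 35) - 1*1169 = 1 - 1169 = -1168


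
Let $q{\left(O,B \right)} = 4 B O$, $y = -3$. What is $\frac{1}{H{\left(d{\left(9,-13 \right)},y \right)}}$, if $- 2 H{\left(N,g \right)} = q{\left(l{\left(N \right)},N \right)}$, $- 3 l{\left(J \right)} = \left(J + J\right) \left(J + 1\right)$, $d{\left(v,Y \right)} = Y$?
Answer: $- \frac{1}{2704} \approx -0.00036982$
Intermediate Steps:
$l{\left(J \right)} = - \frac{2 J \left(1 + J\right)}{3}$ ($l{\left(J \right)} = - \frac{\left(J + J\right) \left(J + 1\right)}{3} = - \frac{2 J \left(1 + J\right)}{3}$)
$q{\left(O,B \right)} = 4 B O$
$H{\left(N,g \right)} = \frac{4 N^{2} \left(1 + N\right)}{3}$ ($H{\left(N,g \right)} = - \frac{4 N \left(- \frac{2 N \left(1 + N\right)}{3}\right)}{2} = - \frac{\left(- \frac{8}{3}\right) N^{2} \left(1 + N\right)}{2} = \frac{4 N^{2} \left(1 + N\right)}{3}$)
$\frac{1}{H{\left(d{\left(9,-13 \right)},y \right)}} = \frac{1}{\frac{4}{3} \left(-13\right)^{2} \left(1 - 13\right)} = \frac{1}{\frac{4}{3} \cdot 169 \left(-12\right)} = \frac{1}{-2704} = - \frac{1}{2704}$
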